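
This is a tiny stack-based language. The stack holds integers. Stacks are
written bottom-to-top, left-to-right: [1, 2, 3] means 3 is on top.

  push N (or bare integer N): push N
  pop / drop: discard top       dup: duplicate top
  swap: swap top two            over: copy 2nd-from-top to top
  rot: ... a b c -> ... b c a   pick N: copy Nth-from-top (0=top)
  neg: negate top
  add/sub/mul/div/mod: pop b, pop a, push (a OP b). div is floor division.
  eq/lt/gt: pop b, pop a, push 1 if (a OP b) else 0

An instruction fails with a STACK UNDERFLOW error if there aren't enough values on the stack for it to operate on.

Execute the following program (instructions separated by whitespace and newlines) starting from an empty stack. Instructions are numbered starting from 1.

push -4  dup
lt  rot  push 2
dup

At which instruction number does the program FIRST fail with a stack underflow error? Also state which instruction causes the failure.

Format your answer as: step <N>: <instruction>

Answer: step 4: rot

Derivation:
Step 1 ('push -4'): stack = [-4], depth = 1
Step 2 ('dup'): stack = [-4, -4], depth = 2
Step 3 ('lt'): stack = [0], depth = 1
Step 4 ('rot'): needs 3 value(s) but depth is 1 — STACK UNDERFLOW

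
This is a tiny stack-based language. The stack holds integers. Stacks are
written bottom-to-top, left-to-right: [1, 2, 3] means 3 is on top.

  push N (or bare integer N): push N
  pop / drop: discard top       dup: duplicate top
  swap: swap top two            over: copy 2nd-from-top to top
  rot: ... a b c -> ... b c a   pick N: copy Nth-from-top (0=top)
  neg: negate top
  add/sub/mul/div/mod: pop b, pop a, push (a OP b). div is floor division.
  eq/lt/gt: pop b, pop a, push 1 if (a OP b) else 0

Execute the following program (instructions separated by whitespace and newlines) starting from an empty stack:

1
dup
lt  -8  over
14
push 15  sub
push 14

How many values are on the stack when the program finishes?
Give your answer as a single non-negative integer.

Answer: 5

Derivation:
After 'push 1': stack = [1] (depth 1)
After 'dup': stack = [1, 1] (depth 2)
After 'lt': stack = [0] (depth 1)
After 'push -8': stack = [0, -8] (depth 2)
After 'over': stack = [0, -8, 0] (depth 3)
After 'push 14': stack = [0, -8, 0, 14] (depth 4)
After 'push 15': stack = [0, -8, 0, 14, 15] (depth 5)
After 'sub': stack = [0, -8, 0, -1] (depth 4)
After 'push 14': stack = [0, -8, 0, -1, 14] (depth 5)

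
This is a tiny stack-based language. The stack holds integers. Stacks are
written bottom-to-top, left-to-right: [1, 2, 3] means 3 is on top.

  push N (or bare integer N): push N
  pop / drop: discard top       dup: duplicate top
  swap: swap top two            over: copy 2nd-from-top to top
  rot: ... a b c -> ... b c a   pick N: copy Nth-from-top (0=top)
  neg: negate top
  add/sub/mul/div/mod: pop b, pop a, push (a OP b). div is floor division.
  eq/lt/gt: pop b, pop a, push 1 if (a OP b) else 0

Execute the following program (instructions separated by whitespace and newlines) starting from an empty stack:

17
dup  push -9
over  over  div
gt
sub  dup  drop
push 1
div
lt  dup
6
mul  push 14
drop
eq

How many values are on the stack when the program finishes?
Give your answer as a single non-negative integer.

After 'push 17': stack = [17] (depth 1)
After 'dup': stack = [17, 17] (depth 2)
After 'push -9': stack = [17, 17, -9] (depth 3)
After 'over': stack = [17, 17, -9, 17] (depth 4)
After 'over': stack = [17, 17, -9, 17, -9] (depth 5)
After 'div': stack = [17, 17, -9, -2] (depth 4)
After 'gt': stack = [17, 17, 0] (depth 3)
After 'sub': stack = [17, 17] (depth 2)
After 'dup': stack = [17, 17, 17] (depth 3)
After 'drop': stack = [17, 17] (depth 2)
After 'push 1': stack = [17, 17, 1] (depth 3)
After 'div': stack = [17, 17] (depth 2)
After 'lt': stack = [0] (depth 1)
After 'dup': stack = [0, 0] (depth 2)
After 'push 6': stack = [0, 0, 6] (depth 3)
After 'mul': stack = [0, 0] (depth 2)
After 'push 14': stack = [0, 0, 14] (depth 3)
After 'drop': stack = [0, 0] (depth 2)
After 'eq': stack = [1] (depth 1)

Answer: 1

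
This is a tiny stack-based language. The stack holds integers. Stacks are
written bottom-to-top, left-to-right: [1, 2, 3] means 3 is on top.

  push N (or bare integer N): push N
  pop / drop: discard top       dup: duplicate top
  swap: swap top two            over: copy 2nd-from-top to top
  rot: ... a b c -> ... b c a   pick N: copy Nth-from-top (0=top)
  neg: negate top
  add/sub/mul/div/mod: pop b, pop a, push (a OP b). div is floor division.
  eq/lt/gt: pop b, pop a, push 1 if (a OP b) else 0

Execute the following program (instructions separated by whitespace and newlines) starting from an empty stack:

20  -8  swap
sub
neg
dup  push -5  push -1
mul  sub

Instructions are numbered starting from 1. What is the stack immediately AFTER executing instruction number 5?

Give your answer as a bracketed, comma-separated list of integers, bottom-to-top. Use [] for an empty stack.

Step 1 ('20'): [20]
Step 2 ('-8'): [20, -8]
Step 3 ('swap'): [-8, 20]
Step 4 ('sub'): [-28]
Step 5 ('neg'): [28]

Answer: [28]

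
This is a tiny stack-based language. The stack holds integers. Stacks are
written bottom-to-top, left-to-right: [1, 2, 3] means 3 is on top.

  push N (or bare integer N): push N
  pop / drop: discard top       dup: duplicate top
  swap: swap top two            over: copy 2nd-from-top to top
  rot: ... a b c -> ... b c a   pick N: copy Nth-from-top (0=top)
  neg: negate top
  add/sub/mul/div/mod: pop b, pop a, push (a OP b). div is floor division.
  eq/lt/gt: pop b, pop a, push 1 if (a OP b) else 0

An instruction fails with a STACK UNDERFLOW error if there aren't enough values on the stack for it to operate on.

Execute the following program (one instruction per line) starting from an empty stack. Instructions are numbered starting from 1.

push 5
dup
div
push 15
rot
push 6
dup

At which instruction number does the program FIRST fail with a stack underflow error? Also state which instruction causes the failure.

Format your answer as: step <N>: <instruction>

Answer: step 5: rot

Derivation:
Step 1 ('push 5'): stack = [5], depth = 1
Step 2 ('dup'): stack = [5, 5], depth = 2
Step 3 ('div'): stack = [1], depth = 1
Step 4 ('push 15'): stack = [1, 15], depth = 2
Step 5 ('rot'): needs 3 value(s) but depth is 2 — STACK UNDERFLOW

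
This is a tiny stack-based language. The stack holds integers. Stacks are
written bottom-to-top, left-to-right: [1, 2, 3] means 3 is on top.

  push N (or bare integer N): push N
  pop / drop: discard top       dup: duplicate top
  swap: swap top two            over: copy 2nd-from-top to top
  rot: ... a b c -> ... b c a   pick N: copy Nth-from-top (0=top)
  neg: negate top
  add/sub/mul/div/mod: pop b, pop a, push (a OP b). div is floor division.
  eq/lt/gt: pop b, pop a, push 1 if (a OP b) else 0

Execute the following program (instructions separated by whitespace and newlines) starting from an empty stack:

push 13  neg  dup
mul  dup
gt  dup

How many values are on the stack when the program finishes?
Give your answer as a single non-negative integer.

Answer: 2

Derivation:
After 'push 13': stack = [13] (depth 1)
After 'neg': stack = [-13] (depth 1)
After 'dup': stack = [-13, -13] (depth 2)
After 'mul': stack = [169] (depth 1)
After 'dup': stack = [169, 169] (depth 2)
After 'gt': stack = [0] (depth 1)
After 'dup': stack = [0, 0] (depth 2)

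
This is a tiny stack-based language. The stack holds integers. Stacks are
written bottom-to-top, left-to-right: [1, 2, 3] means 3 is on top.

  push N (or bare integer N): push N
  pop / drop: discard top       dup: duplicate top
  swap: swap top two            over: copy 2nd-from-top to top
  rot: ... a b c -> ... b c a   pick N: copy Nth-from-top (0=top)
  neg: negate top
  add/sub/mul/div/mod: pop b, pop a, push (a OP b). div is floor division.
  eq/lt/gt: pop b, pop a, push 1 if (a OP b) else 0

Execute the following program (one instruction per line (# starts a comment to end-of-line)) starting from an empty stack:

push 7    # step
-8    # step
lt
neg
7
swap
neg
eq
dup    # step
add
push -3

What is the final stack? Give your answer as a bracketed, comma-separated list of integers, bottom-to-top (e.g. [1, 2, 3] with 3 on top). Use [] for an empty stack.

Answer: [0, -3]

Derivation:
After 'push 7': [7]
After 'push -8': [7, -8]
After 'lt': [0]
After 'neg': [0]
After 'push 7': [0, 7]
After 'swap': [7, 0]
After 'neg': [7, 0]
After 'eq': [0]
After 'dup': [0, 0]
After 'add': [0]
After 'push -3': [0, -3]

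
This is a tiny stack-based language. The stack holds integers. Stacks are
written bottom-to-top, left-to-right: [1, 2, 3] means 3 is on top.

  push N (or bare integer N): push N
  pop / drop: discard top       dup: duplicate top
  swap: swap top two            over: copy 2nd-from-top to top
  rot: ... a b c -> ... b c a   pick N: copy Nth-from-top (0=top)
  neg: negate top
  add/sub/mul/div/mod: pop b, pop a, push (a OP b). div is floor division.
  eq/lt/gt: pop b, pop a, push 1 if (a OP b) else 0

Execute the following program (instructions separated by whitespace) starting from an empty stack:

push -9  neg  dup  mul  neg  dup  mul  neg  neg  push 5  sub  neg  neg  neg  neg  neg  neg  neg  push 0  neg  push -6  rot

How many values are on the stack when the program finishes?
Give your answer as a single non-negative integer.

After 'push -9': stack = [-9] (depth 1)
After 'neg': stack = [9] (depth 1)
After 'dup': stack = [9, 9] (depth 2)
After 'mul': stack = [81] (depth 1)
After 'neg': stack = [-81] (depth 1)
After 'dup': stack = [-81, -81] (depth 2)
After 'mul': stack = [6561] (depth 1)
After 'neg': stack = [-6561] (depth 1)
After 'neg': stack = [6561] (depth 1)
After 'push 5': stack = [6561, 5] (depth 2)
  ...
After 'neg': stack = [6556] (depth 1)
After 'neg': stack = [-6556] (depth 1)
After 'neg': stack = [6556] (depth 1)
After 'neg': stack = [-6556] (depth 1)
After 'neg': stack = [6556] (depth 1)
After 'neg': stack = [-6556] (depth 1)
After 'push 0': stack = [-6556, 0] (depth 2)
After 'neg': stack = [-6556, 0] (depth 2)
After 'push -6': stack = [-6556, 0, -6] (depth 3)
After 'rot': stack = [0, -6, -6556] (depth 3)

Answer: 3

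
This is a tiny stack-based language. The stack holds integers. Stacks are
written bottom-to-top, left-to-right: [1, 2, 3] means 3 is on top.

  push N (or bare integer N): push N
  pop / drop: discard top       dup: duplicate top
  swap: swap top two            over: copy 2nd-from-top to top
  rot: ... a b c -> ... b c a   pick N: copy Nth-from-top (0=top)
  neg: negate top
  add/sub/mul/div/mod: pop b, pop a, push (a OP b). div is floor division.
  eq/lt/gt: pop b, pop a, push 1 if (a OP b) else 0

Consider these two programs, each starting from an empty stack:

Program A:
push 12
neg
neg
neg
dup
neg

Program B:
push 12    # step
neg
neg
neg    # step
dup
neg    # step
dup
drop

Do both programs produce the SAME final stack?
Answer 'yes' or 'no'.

Program A trace:
  After 'push 12': [12]
  After 'neg': [-12]
  After 'neg': [12]
  After 'neg': [-12]
  After 'dup': [-12, -12]
  After 'neg': [-12, 12]
Program A final stack: [-12, 12]

Program B trace:
  After 'push 12': [12]
  After 'neg': [-12]
  After 'neg': [12]
  After 'neg': [-12]
  After 'dup': [-12, -12]
  After 'neg': [-12, 12]
  After 'dup': [-12, 12, 12]
  After 'drop': [-12, 12]
Program B final stack: [-12, 12]
Same: yes

Answer: yes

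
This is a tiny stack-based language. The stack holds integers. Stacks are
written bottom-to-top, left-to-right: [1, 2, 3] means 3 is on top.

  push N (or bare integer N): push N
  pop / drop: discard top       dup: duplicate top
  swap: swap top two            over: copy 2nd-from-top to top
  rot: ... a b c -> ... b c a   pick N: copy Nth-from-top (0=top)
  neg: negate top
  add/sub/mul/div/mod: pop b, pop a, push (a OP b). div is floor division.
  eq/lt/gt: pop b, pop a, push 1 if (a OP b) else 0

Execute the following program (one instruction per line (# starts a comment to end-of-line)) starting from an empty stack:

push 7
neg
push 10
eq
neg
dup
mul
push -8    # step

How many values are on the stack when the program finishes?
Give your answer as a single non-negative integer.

Answer: 2

Derivation:
After 'push 7': stack = [7] (depth 1)
After 'neg': stack = [-7] (depth 1)
After 'push 10': stack = [-7, 10] (depth 2)
After 'eq': stack = [0] (depth 1)
After 'neg': stack = [0] (depth 1)
After 'dup': stack = [0, 0] (depth 2)
After 'mul': stack = [0] (depth 1)
After 'push -8': stack = [0, -8] (depth 2)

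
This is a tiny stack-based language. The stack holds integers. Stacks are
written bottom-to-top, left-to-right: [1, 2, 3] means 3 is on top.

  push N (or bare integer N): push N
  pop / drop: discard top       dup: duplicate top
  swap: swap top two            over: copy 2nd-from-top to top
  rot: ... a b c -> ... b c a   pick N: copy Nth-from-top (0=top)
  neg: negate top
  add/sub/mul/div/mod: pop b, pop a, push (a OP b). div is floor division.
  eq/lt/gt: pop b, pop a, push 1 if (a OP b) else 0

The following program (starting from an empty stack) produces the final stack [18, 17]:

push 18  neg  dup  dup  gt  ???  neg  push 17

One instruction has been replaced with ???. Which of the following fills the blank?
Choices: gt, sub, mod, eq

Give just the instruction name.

Answer: sub

Derivation:
Stack before ???: [-18, 0]
Stack after ???:  [-18]
Checking each choice:
  gt: produces [0, 17]
  sub: MATCH
  mod: modulo by zero
  eq: produces [0, 17]


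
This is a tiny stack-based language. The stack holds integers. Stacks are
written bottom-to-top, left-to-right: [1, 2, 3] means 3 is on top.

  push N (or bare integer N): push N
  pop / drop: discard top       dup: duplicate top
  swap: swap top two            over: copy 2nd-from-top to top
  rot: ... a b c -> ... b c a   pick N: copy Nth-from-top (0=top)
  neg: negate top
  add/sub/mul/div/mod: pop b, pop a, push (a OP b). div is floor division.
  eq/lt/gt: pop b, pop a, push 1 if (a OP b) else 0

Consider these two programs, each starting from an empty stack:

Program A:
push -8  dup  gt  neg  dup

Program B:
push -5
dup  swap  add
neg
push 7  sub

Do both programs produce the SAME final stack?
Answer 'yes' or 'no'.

Answer: no

Derivation:
Program A trace:
  After 'push -8': [-8]
  After 'dup': [-8, -8]
  After 'gt': [0]
  After 'neg': [0]
  After 'dup': [0, 0]
Program A final stack: [0, 0]

Program B trace:
  After 'push -5': [-5]
  After 'dup': [-5, -5]
  After 'swap': [-5, -5]
  After 'add': [-10]
  After 'neg': [10]
  After 'push 7': [10, 7]
  After 'sub': [3]
Program B final stack: [3]
Same: no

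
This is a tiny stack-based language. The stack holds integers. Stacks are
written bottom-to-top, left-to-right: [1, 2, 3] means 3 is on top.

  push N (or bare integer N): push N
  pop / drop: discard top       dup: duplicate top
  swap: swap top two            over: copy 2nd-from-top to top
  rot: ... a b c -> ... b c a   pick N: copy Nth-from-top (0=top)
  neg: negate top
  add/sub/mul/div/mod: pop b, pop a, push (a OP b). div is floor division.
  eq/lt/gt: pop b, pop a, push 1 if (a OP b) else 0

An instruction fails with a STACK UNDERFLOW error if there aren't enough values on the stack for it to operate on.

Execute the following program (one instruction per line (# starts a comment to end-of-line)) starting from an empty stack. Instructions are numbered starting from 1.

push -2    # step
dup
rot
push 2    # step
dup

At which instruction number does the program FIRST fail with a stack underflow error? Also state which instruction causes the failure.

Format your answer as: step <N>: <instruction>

Answer: step 3: rot

Derivation:
Step 1 ('push -2'): stack = [-2], depth = 1
Step 2 ('dup'): stack = [-2, -2], depth = 2
Step 3 ('rot'): needs 3 value(s) but depth is 2 — STACK UNDERFLOW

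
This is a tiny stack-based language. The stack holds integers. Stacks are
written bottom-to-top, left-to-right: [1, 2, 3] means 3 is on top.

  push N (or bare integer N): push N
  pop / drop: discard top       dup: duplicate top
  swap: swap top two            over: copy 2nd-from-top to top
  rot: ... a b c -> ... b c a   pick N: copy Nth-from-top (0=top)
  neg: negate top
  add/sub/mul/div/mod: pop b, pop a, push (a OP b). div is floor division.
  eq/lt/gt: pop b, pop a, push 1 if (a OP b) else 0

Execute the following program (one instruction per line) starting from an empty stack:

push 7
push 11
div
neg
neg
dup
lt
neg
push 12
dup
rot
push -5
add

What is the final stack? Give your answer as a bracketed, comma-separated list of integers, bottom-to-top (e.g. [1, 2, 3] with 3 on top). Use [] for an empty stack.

Answer: [12, 12, -5]

Derivation:
After 'push 7': [7]
After 'push 11': [7, 11]
After 'div': [0]
After 'neg': [0]
After 'neg': [0]
After 'dup': [0, 0]
After 'lt': [0]
After 'neg': [0]
After 'push 12': [0, 12]
After 'dup': [0, 12, 12]
After 'rot': [12, 12, 0]
After 'push -5': [12, 12, 0, -5]
After 'add': [12, 12, -5]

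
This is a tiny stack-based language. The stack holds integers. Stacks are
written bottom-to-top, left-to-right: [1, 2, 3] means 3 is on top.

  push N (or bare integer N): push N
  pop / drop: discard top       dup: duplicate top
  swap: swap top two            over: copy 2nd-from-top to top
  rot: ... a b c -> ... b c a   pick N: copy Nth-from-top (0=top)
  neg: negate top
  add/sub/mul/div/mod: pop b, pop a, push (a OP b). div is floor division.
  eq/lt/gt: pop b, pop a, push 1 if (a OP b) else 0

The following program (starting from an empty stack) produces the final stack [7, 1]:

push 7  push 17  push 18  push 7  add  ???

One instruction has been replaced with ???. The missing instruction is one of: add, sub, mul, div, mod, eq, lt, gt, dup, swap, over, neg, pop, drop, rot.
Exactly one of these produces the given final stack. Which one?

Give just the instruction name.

Answer: lt

Derivation:
Stack before ???: [7, 17, 25]
Stack after ???:  [7, 1]
The instruction that transforms [7, 17, 25] -> [7, 1] is: lt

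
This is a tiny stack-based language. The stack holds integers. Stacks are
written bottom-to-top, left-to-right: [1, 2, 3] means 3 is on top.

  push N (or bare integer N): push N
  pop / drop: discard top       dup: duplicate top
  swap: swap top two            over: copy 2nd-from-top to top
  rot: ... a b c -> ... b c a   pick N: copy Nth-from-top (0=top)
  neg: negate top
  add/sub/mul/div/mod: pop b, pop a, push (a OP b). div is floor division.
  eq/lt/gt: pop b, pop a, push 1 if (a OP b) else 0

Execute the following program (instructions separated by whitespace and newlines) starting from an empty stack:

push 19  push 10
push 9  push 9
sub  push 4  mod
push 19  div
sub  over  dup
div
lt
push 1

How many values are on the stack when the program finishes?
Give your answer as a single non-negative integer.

After 'push 19': stack = [19] (depth 1)
After 'push 10': stack = [19, 10] (depth 2)
After 'push 9': stack = [19, 10, 9] (depth 3)
After 'push 9': stack = [19, 10, 9, 9] (depth 4)
After 'sub': stack = [19, 10, 0] (depth 3)
After 'push 4': stack = [19, 10, 0, 4] (depth 4)
After 'mod': stack = [19, 10, 0] (depth 3)
After 'push 19': stack = [19, 10, 0, 19] (depth 4)
After 'div': stack = [19, 10, 0] (depth 3)
After 'sub': stack = [19, 10] (depth 2)
After 'over': stack = [19, 10, 19] (depth 3)
After 'dup': stack = [19, 10, 19, 19] (depth 4)
After 'div': stack = [19, 10, 1] (depth 3)
After 'lt': stack = [19, 0] (depth 2)
After 'push 1': stack = [19, 0, 1] (depth 3)

Answer: 3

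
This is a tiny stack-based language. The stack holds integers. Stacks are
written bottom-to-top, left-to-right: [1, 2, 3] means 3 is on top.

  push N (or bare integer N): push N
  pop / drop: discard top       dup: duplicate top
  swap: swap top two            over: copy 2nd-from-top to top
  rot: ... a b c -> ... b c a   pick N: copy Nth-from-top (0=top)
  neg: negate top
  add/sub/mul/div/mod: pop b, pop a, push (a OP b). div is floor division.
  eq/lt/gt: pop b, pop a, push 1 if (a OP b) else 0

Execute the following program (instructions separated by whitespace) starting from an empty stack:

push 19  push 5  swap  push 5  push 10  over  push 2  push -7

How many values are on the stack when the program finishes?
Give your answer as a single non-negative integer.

Answer: 7

Derivation:
After 'push 19': stack = [19] (depth 1)
After 'push 5': stack = [19, 5] (depth 2)
After 'swap': stack = [5, 19] (depth 2)
After 'push 5': stack = [5, 19, 5] (depth 3)
After 'push 10': stack = [5, 19, 5, 10] (depth 4)
After 'over': stack = [5, 19, 5, 10, 5] (depth 5)
After 'push 2': stack = [5, 19, 5, 10, 5, 2] (depth 6)
After 'push -7': stack = [5, 19, 5, 10, 5, 2, -7] (depth 7)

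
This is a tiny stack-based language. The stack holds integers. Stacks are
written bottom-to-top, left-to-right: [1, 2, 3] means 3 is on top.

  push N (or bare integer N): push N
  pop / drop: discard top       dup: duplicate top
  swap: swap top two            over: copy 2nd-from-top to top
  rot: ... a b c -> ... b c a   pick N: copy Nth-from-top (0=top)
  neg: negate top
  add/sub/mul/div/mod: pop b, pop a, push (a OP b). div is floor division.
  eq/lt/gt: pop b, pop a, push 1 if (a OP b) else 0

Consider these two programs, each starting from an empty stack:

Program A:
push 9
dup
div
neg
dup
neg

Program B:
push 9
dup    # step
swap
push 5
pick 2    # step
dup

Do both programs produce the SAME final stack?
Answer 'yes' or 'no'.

Answer: no

Derivation:
Program A trace:
  After 'push 9': [9]
  After 'dup': [9, 9]
  After 'div': [1]
  After 'neg': [-1]
  After 'dup': [-1, -1]
  After 'neg': [-1, 1]
Program A final stack: [-1, 1]

Program B trace:
  After 'push 9': [9]
  After 'dup': [9, 9]
  After 'swap': [9, 9]
  After 'push 5': [9, 9, 5]
  After 'pick 2': [9, 9, 5, 9]
  After 'dup': [9, 9, 5, 9, 9]
Program B final stack: [9, 9, 5, 9, 9]
Same: no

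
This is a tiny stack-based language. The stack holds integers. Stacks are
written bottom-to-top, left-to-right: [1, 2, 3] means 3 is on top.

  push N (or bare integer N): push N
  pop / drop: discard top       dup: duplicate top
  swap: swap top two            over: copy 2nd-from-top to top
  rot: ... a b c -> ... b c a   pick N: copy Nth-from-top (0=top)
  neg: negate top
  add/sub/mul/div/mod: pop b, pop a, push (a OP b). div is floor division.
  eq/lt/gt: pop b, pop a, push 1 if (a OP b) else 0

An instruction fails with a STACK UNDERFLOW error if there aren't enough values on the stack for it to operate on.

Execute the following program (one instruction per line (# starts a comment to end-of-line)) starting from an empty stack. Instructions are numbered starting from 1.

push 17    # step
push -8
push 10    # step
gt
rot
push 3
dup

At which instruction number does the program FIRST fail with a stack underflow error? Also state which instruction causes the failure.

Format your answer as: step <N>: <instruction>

Step 1 ('push 17'): stack = [17], depth = 1
Step 2 ('push -8'): stack = [17, -8], depth = 2
Step 3 ('push 10'): stack = [17, -8, 10], depth = 3
Step 4 ('gt'): stack = [17, 0], depth = 2
Step 5 ('rot'): needs 3 value(s) but depth is 2 — STACK UNDERFLOW

Answer: step 5: rot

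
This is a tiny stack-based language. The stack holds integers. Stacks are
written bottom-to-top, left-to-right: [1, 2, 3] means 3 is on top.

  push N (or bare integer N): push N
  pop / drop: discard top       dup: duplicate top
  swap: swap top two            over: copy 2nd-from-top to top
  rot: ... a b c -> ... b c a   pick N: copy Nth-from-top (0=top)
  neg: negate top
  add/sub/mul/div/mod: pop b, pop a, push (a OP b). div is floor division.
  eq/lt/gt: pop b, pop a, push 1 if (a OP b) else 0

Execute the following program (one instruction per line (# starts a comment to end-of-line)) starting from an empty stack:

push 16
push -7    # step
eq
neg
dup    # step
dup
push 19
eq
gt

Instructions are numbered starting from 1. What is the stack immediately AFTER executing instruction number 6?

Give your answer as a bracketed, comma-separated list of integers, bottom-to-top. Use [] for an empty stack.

Answer: [0, 0, 0]

Derivation:
Step 1 ('push 16'): [16]
Step 2 ('push -7'): [16, -7]
Step 3 ('eq'): [0]
Step 4 ('neg'): [0]
Step 5 ('dup'): [0, 0]
Step 6 ('dup'): [0, 0, 0]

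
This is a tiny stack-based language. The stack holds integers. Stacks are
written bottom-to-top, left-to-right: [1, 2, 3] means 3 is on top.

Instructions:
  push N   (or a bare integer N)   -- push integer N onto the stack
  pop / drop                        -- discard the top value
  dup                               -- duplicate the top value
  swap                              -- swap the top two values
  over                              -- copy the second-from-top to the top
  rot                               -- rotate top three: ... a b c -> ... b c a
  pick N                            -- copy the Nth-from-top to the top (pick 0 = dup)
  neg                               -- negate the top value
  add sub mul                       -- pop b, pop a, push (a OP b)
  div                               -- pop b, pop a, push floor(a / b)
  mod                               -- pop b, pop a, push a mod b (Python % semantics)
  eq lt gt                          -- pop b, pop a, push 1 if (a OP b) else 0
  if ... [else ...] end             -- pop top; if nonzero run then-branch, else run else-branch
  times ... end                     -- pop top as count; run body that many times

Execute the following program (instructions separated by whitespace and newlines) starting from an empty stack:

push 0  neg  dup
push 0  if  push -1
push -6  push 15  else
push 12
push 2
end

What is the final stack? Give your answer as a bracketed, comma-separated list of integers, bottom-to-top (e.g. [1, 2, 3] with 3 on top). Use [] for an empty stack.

After 'push 0': [0]
After 'neg': [0]
After 'dup': [0, 0]
After 'push 0': [0, 0, 0]
After 'if': [0, 0]
After 'push 12': [0, 0, 12]
After 'push 2': [0, 0, 12, 2]

Answer: [0, 0, 12, 2]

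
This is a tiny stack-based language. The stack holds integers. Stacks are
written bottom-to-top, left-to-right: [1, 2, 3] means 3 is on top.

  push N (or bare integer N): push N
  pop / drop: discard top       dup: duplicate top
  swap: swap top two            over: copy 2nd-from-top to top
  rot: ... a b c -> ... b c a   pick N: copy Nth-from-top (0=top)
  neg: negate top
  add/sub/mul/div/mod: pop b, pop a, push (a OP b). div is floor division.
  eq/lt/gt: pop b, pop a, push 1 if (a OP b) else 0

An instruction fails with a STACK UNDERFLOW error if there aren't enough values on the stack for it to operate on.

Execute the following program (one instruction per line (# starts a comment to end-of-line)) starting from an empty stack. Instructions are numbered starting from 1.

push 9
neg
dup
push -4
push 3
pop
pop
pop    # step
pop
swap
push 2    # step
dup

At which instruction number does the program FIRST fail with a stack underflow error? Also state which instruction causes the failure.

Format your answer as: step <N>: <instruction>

Step 1 ('push 9'): stack = [9], depth = 1
Step 2 ('neg'): stack = [-9], depth = 1
Step 3 ('dup'): stack = [-9, -9], depth = 2
Step 4 ('push -4'): stack = [-9, -9, -4], depth = 3
Step 5 ('push 3'): stack = [-9, -9, -4, 3], depth = 4
Step 6 ('pop'): stack = [-9, -9, -4], depth = 3
Step 7 ('pop'): stack = [-9, -9], depth = 2
Step 8 ('pop'): stack = [-9], depth = 1
Step 9 ('pop'): stack = [], depth = 0
Step 10 ('swap'): needs 2 value(s) but depth is 0 — STACK UNDERFLOW

Answer: step 10: swap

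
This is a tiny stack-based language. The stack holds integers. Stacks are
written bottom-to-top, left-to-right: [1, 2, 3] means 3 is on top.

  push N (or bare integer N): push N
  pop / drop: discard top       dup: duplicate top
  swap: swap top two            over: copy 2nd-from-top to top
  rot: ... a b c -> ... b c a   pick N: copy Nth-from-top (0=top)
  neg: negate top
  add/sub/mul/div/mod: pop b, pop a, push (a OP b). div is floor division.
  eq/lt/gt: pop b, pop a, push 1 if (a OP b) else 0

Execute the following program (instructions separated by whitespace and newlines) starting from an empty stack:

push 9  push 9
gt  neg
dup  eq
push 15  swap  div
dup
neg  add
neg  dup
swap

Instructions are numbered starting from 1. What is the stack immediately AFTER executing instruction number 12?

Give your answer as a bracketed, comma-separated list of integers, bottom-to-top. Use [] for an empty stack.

Answer: [0]

Derivation:
Step 1 ('push 9'): [9]
Step 2 ('push 9'): [9, 9]
Step 3 ('gt'): [0]
Step 4 ('neg'): [0]
Step 5 ('dup'): [0, 0]
Step 6 ('eq'): [1]
Step 7 ('push 15'): [1, 15]
Step 8 ('swap'): [15, 1]
Step 9 ('div'): [15]
Step 10 ('dup'): [15, 15]
Step 11 ('neg'): [15, -15]
Step 12 ('add'): [0]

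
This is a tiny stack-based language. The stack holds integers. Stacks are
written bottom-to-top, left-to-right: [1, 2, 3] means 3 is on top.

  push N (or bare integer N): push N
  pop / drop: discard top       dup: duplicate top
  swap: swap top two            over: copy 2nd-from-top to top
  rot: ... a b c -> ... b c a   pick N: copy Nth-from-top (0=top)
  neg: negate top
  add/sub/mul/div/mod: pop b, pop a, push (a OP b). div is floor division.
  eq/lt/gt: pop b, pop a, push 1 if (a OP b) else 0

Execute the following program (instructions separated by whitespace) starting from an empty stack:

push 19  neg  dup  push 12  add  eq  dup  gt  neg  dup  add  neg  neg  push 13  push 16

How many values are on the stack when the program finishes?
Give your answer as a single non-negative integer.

Answer: 3

Derivation:
After 'push 19': stack = [19] (depth 1)
After 'neg': stack = [-19] (depth 1)
After 'dup': stack = [-19, -19] (depth 2)
After 'push 12': stack = [-19, -19, 12] (depth 3)
After 'add': stack = [-19, -7] (depth 2)
After 'eq': stack = [0] (depth 1)
After 'dup': stack = [0, 0] (depth 2)
After 'gt': stack = [0] (depth 1)
After 'neg': stack = [0] (depth 1)
After 'dup': stack = [0, 0] (depth 2)
After 'add': stack = [0] (depth 1)
After 'neg': stack = [0] (depth 1)
After 'neg': stack = [0] (depth 1)
After 'push 13': stack = [0, 13] (depth 2)
After 'push 16': stack = [0, 13, 16] (depth 3)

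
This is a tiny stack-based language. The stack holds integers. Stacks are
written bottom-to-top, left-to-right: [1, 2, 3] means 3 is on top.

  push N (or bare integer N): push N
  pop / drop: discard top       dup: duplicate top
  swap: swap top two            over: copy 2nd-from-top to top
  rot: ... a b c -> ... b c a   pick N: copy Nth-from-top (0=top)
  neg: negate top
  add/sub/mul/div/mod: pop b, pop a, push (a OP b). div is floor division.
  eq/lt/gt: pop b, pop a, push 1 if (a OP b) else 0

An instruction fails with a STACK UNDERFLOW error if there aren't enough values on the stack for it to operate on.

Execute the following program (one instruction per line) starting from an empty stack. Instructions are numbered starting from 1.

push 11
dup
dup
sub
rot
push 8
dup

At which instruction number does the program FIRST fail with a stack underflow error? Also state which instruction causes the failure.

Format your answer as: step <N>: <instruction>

Answer: step 5: rot

Derivation:
Step 1 ('push 11'): stack = [11], depth = 1
Step 2 ('dup'): stack = [11, 11], depth = 2
Step 3 ('dup'): stack = [11, 11, 11], depth = 3
Step 4 ('sub'): stack = [11, 0], depth = 2
Step 5 ('rot'): needs 3 value(s) but depth is 2 — STACK UNDERFLOW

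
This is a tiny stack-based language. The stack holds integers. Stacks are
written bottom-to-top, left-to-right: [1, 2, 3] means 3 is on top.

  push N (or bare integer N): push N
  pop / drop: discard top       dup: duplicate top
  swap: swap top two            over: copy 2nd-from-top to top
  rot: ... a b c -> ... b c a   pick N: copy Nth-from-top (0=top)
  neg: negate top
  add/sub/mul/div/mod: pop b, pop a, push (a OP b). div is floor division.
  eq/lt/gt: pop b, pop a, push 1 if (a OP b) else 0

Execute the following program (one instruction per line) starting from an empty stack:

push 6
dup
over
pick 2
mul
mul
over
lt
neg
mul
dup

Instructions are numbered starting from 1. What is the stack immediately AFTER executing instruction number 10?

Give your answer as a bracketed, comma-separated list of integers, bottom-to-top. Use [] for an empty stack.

Answer: [0]

Derivation:
Step 1 ('push 6'): [6]
Step 2 ('dup'): [6, 6]
Step 3 ('over'): [6, 6, 6]
Step 4 ('pick 2'): [6, 6, 6, 6]
Step 5 ('mul'): [6, 6, 36]
Step 6 ('mul'): [6, 216]
Step 7 ('over'): [6, 216, 6]
Step 8 ('lt'): [6, 0]
Step 9 ('neg'): [6, 0]
Step 10 ('mul'): [0]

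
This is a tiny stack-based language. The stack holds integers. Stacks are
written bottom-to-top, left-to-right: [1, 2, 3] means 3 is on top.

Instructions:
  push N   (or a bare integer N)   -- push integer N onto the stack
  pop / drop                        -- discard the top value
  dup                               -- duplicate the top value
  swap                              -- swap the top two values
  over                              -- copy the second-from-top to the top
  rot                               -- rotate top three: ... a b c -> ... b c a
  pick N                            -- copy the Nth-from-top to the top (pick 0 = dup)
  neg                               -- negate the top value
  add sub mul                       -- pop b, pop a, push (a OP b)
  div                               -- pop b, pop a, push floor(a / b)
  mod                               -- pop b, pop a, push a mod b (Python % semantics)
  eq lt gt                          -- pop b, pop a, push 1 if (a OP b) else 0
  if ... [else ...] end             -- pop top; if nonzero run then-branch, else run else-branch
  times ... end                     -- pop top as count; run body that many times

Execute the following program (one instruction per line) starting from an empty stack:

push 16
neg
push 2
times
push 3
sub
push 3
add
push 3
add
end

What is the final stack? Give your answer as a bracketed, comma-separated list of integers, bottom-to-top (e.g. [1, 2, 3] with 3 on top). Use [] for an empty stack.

After 'push 16': [16]
After 'neg': [-16]
After 'push 2': [-16, 2]
After 'times': [-16]
After 'push 3': [-16, 3]
After 'sub': [-19]
After 'push 3': [-19, 3]
After 'add': [-16]
After 'push 3': [-16, 3]
After 'add': [-13]
After 'push 3': [-13, 3]
After 'sub': [-16]
After 'push 3': [-16, 3]
After 'add': [-13]
After 'push 3': [-13, 3]
After 'add': [-10]

Answer: [-10]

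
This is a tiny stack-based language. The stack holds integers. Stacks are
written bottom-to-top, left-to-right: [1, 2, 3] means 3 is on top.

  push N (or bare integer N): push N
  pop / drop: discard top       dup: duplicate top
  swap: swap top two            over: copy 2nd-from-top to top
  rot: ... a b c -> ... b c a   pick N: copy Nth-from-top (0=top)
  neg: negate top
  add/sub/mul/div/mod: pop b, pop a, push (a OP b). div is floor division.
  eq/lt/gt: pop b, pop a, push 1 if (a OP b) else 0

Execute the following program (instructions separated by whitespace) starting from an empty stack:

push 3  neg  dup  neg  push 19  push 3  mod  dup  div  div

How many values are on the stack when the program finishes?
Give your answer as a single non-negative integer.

Answer: 2

Derivation:
After 'push 3': stack = [3] (depth 1)
After 'neg': stack = [-3] (depth 1)
After 'dup': stack = [-3, -3] (depth 2)
After 'neg': stack = [-3, 3] (depth 2)
After 'push 19': stack = [-3, 3, 19] (depth 3)
After 'push 3': stack = [-3, 3, 19, 3] (depth 4)
After 'mod': stack = [-3, 3, 1] (depth 3)
After 'dup': stack = [-3, 3, 1, 1] (depth 4)
After 'div': stack = [-3, 3, 1] (depth 3)
After 'div': stack = [-3, 3] (depth 2)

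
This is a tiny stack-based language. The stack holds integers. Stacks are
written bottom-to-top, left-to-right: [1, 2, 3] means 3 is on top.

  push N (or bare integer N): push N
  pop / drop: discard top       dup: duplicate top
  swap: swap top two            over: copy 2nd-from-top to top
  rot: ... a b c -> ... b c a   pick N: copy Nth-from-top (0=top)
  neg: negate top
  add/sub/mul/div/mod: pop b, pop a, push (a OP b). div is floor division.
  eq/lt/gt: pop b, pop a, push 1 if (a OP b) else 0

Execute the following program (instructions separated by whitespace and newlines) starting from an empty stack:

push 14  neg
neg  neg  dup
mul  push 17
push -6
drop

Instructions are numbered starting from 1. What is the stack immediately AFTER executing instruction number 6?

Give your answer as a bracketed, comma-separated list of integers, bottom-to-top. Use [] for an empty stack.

Step 1 ('push 14'): [14]
Step 2 ('neg'): [-14]
Step 3 ('neg'): [14]
Step 4 ('neg'): [-14]
Step 5 ('dup'): [-14, -14]
Step 6 ('mul'): [196]

Answer: [196]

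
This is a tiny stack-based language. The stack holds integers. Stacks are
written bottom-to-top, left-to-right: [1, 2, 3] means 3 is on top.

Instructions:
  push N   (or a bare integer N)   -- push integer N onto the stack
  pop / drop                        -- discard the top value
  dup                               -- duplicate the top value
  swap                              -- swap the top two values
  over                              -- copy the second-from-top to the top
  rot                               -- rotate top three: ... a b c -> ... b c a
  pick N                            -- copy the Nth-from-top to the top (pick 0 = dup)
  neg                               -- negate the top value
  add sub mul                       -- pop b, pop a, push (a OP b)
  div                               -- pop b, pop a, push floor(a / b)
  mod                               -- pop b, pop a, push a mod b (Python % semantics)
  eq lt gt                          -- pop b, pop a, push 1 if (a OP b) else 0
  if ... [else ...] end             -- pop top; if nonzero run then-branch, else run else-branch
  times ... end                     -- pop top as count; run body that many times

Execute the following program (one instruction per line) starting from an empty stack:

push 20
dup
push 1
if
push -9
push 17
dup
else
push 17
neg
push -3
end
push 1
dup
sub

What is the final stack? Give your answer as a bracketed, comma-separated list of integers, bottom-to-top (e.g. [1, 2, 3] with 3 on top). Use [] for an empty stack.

Answer: [20, 20, -9, 17, 17, 0]

Derivation:
After 'push 20': [20]
After 'dup': [20, 20]
After 'push 1': [20, 20, 1]
After 'if': [20, 20]
After 'push -9': [20, 20, -9]
After 'push 17': [20, 20, -9, 17]
After 'dup': [20, 20, -9, 17, 17]
After 'push 1': [20, 20, -9, 17, 17, 1]
After 'dup': [20, 20, -9, 17, 17, 1, 1]
After 'sub': [20, 20, -9, 17, 17, 0]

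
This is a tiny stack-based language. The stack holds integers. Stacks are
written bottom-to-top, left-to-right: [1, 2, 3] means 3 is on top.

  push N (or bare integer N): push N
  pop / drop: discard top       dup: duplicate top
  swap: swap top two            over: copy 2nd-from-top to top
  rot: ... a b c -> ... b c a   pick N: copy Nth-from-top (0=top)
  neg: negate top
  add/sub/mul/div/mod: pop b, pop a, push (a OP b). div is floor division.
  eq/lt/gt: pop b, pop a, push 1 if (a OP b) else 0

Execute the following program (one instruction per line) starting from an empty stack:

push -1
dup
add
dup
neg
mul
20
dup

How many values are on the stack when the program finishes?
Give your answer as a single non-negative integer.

After 'push -1': stack = [-1] (depth 1)
After 'dup': stack = [-1, -1] (depth 2)
After 'add': stack = [-2] (depth 1)
After 'dup': stack = [-2, -2] (depth 2)
After 'neg': stack = [-2, 2] (depth 2)
After 'mul': stack = [-4] (depth 1)
After 'push 20': stack = [-4, 20] (depth 2)
After 'dup': stack = [-4, 20, 20] (depth 3)

Answer: 3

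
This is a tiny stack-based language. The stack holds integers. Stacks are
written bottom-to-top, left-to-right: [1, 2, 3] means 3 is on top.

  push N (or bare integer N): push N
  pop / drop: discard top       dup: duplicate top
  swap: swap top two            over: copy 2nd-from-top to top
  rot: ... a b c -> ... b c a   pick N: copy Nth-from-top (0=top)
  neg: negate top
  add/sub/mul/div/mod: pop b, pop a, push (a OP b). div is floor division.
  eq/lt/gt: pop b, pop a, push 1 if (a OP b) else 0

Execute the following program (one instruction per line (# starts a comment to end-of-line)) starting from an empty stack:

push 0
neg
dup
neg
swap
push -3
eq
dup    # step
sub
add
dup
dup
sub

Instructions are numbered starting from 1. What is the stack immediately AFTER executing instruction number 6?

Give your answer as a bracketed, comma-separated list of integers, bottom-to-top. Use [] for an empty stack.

Answer: [0, 0, -3]

Derivation:
Step 1 ('push 0'): [0]
Step 2 ('neg'): [0]
Step 3 ('dup'): [0, 0]
Step 4 ('neg'): [0, 0]
Step 5 ('swap'): [0, 0]
Step 6 ('push -3'): [0, 0, -3]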